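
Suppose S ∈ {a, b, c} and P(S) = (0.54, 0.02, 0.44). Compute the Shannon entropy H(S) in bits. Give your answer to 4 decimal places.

1.1141 bits

H(S) = −Σ p·log₂ p.
  −(0.54)·log₂(0.54) = 0.48004
  −(0.02)·log₂(0.02) = 0.11288
  −(0.44)·log₂(0.44) = 0.52115
Sum: 0.48004 + 0.11288 + 0.52115 = 1.1141 bits.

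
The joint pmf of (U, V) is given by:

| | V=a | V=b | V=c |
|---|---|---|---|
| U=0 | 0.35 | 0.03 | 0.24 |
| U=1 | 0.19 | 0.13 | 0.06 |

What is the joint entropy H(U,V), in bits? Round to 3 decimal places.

2.257 bits

H(U,V) = −Σ p(x,y)·log₂ p(x,y) over all 6 cells.
  cell (0,a): −0.35·log₂0.35 = 0.5301
  cell (0,b): −0.03·log₂0.03 = 0.1518
  cell (0,c): −0.24·log₂0.24 = 0.4941
  cell (1,a): −0.19·log₂0.19 = 0.4552
  cell (1,b): −0.13·log₂0.13 = 0.3826
  cell (1,c): −0.06·log₂0.06 = 0.2435
Sum = 2.257 bits.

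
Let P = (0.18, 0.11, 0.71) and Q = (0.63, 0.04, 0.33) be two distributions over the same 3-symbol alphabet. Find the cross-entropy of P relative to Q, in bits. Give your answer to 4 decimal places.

H(P,Q) = −Σ p·log₂ q.
  −0.18·log₂(0.63) = 0.11998
  −0.11·log₂(0.04) = 0.51082
  −0.71·log₂(0.33) = 1.13562
H(P,Q) = 1.7664 bits.

1.7664 bits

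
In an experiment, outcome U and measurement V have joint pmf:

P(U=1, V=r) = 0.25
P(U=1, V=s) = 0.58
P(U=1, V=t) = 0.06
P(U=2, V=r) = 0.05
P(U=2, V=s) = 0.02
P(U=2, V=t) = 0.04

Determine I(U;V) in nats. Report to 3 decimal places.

Marginals: p(U) = (0.8900, 0.1100), p(V) = (0.3000, 0.6000, 0.1000).
I(U;V) = H(U) + H(V) − H(U,V).
H(U) = 0.3465, H(V) = 0.8979, H(U,V) = 1.1881.
I(U;V) = 0.3465 + 0.8979 − 1.1881 = 0.056 nats.

0.056 nats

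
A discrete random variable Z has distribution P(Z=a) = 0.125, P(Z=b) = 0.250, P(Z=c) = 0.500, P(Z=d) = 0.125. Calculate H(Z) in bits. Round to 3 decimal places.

H(Z) = −Σ p·log₂ p.
  −(0.125)·log₂(0.125) = 0.3750
  −(0.250)·log₂(0.250) = 0.5000
  −(0.500)·log₂(0.500) = 0.5000
  −(0.125)·log₂(0.125) = 0.3750
Sum: 0.3750 + 0.5000 + 0.5000 + 0.3750 = 1.750 bits.

1.750 bits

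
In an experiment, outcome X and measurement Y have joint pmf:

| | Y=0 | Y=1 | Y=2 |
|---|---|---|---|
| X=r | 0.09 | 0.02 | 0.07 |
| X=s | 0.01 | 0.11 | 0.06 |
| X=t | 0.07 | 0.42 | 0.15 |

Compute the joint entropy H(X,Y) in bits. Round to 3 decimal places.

2.559 bits

H(X,Y) = −Σ p(x,y)·log₂ p(x,y) over all 9 cells.
  cell (r,0): −0.09·log₂0.09 = 0.3127
  cell (r,1): −0.02·log₂0.02 = 0.1129
  cell (r,2): −0.07·log₂0.07 = 0.2686
  cell (s,0): −0.01·log₂0.01 = 0.0664
  cell (s,1): −0.11·log₂0.11 = 0.3503
  cell (s,2): −0.06·log₂0.06 = 0.2435
  cell (t,0): −0.07·log₂0.07 = 0.2686
  cell (t,1): −0.42·log₂0.42 = 0.5256
  cell (t,2): −0.15·log₂0.15 = 0.4105
Sum = 2.559 bits.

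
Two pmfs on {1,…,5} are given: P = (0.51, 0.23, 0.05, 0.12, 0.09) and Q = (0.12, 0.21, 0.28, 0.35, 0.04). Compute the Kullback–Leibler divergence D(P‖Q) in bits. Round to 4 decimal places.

0.8905 bits

D(P‖Q) = Σ p·log₂(p/q).
  0.51·log₂(0.51/0.12) = 1.06461
  0.23·log₂(0.23/0.21) = 0.03019
  0.05·log₂(0.05/0.28) = -0.12427
  0.12·log₂(0.12/0.35) = -0.18532
  0.09·log₂(0.09/0.04) = 0.10529
D(P‖Q) = 0.8905 bits.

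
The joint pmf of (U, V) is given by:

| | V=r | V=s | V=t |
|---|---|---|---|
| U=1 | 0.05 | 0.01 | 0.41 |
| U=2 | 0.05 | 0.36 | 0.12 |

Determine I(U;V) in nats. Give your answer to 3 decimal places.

Marginals: p(U) = (0.4700, 0.5300), p(V) = (0.1000, 0.3700, 0.5300).
I(U;V) = H(U) + H(V) − H(U,V).
H(U) = 0.6913, H(V) = 0.9346, H(U,V) = 1.3334.
I(U;V) = 0.6913 + 0.9346 − 1.3334 = 0.293 nats.

0.293 nats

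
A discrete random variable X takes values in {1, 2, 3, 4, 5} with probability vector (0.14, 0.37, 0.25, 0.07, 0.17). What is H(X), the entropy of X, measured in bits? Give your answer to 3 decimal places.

H(X) = −Σ p·log₂ p.
  −(0.14)·log₂(0.14) = 0.3971
  −(0.37)·log₂(0.37) = 0.5307
  −(0.25)·log₂(0.25) = 0.5000
  −(0.07)·log₂(0.07) = 0.2686
  −(0.17)·log₂(0.17) = 0.4346
Sum: 0.3971 + 0.5307 + 0.5000 + 0.2686 + 0.4346 = 2.131 bits.

2.131 bits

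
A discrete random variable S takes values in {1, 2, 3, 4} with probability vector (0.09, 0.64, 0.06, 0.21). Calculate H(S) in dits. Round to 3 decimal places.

H(S) = −Σ p·log₁₀ p.
  −(0.09)·log₁₀(0.09) = 0.0941
  −(0.64)·log₁₀(0.64) = 0.1240
  −(0.06)·log₁₀(0.06) = 0.0733
  −(0.21)·log₁₀(0.21) = 0.1423
Sum: 0.0941 + 0.1240 + 0.0733 + 0.1423 = 0.434 dits.

0.434 dits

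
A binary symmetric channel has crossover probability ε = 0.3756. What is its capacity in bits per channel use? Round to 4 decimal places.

Binary symmetric channel: C = 1 − h₂(ε) where h₂ is the binary entropy function.
h₂(0.3756) = −0.3756·log₂0.3756 − 0.6244·log₂0.6244 = 0.9549.
C = 1 − 0.9549 = 0.0451 bits per channel use.

0.0451 bits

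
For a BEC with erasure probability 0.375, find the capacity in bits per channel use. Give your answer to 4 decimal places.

0.6250 bits

Binary erasure channel: capacity C = 1 − ε.
C = 1 − 0.375 = 0.6250 bits per channel use.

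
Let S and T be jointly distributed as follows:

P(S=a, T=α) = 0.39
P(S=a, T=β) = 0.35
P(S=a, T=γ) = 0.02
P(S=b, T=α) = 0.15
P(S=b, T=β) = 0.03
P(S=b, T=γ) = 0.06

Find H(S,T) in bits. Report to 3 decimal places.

H(S,T) = −Σ p(x,y)·log₂ p(x,y) over all 6 cells.
  cell (a,α): −0.39·log₂0.39 = 0.5298
  cell (a,β): −0.35·log₂0.35 = 0.5301
  cell (a,γ): −0.02·log₂0.02 = 0.1129
  cell (b,α): −0.15·log₂0.15 = 0.4105
  cell (b,β): −0.03·log₂0.03 = 0.1518
  cell (b,γ): −0.06·log₂0.06 = 0.2435
Sum = 1.979 bits.

1.979 bits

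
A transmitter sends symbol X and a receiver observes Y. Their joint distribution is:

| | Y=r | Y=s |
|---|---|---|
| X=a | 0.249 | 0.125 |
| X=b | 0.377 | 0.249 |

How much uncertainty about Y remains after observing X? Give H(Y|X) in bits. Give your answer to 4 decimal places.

Marginals: p(X) = (0.3740, 0.6260), p(Y) = (0.6260, 0.3740).
H(Y|X) = Σ p(X) · H(Y|X=·).
  X=a: p=0.3740, H(Y|X=a) = 0.9192
  X=b: p=0.6260, H(Y|X=b) = 0.9696
Weighted sum = 0.9508 bits.

0.9508 bits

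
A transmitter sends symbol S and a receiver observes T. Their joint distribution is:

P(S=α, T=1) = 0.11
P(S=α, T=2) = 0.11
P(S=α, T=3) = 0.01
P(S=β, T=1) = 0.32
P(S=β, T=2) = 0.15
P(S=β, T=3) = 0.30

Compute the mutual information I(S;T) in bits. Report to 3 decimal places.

Marginals: p(S) = (0.2300, 0.7700), p(T) = (0.4300, 0.2600, 0.3100).
I(S;T) = H(S) + H(T) − H(S,T).
H(S) = 0.7780, H(T) = 1.5526, H(S,T) = 2.2247.
I(S;T) = 0.7780 + 1.5526 − 2.2247 = 0.106 bits.

0.106 bits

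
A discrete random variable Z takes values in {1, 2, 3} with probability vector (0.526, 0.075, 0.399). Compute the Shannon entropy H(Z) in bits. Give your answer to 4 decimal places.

1.2967 bits

H(Z) = −Σ p·log₂ p.
  −(0.526)·log₂(0.526) = 0.48753
  −(0.075)·log₂(0.075) = 0.28027
  −(0.399)·log₂(0.399) = 0.52889
Sum: 0.48753 + 0.28027 + 0.52889 = 1.2967 bits.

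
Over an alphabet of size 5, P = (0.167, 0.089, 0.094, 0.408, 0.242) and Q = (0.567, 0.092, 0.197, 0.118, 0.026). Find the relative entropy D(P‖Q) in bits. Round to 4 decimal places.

1.1100 bits

D(P‖Q) = Σ p·log₂(p/q).
  0.167·log₂(0.167/0.567) = -0.29450
  0.089·log₂(0.089/0.092) = -0.00426
  0.094·log₂(0.094/0.197) = -0.10034
  0.408·log₂(0.408/0.118) = 0.73023
  0.242·log₂(0.242/0.026) = 0.77886
D(P‖Q) = 1.1100 bits.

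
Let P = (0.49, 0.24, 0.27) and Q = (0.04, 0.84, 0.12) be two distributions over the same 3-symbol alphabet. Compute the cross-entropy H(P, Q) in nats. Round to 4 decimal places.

H(P,Q) = −Σ p·ln q.
  −0.49·ln(0.04) = 1.57725
  −0.24·ln(0.84) = 0.04184
  −0.27·ln(0.12) = 0.57247
H(P,Q) = 2.1916 nats.

2.1916 nats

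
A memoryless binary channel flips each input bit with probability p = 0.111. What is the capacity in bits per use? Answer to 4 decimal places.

Binary symmetric channel: C = 1 − h₂(ε) where h₂ is the binary entropy function.
h₂(0.111) = −0.111·log₂0.111 − 0.889·log₂0.889 = 0.5029.
C = 1 − 0.5029 = 0.4971 bits per channel use.

0.4971 bits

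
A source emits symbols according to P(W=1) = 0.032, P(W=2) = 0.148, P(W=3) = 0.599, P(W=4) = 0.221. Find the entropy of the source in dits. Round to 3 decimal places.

0.449 dits

H(W) = −Σ p·log₁₀ p.
  −(0.032)·log₁₀(0.032) = 0.0478
  −(0.148)·log₁₀(0.148) = 0.1228
  −(0.599)·log₁₀(0.599) = 0.1333
  −(0.221)·log₁₀(0.221) = 0.1449
Sum: 0.0478 + 0.1228 + 0.1333 + 0.1449 = 0.449 dits.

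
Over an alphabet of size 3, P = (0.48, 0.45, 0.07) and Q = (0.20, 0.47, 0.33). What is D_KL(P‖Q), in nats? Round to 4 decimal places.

D(P‖Q) = Σ p·ln(p/q).
  0.48·ln(0.48/0.20) = 0.42022
  0.45·ln(0.45/0.47) = -0.01957
  0.07·ln(0.07/0.33) = -0.10854
D(P‖Q) = 0.2921 nats.

0.2921 nats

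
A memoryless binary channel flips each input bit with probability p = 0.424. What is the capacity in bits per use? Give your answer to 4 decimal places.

Binary symmetric channel: C = 1 − h₂(ε) where h₂ is the binary entropy function.
h₂(0.424) = −0.424·log₂0.424 − 0.576·log₂0.576 = 0.9833.
C = 1 − 0.9833 = 0.0167 bits per channel use.

0.0167 bits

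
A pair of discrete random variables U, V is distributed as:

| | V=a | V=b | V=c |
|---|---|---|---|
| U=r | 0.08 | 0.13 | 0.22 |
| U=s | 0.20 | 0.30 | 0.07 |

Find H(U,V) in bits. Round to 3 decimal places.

2.409 bits

H(U,V) = −Σ p(x,y)·log₂ p(x,y) over all 6 cells.
  cell (r,a): −0.08·log₂0.08 = 0.2915
  cell (r,b): −0.13·log₂0.13 = 0.3826
  cell (r,c): −0.22·log₂0.22 = 0.4806
  cell (s,a): −0.20·log₂0.20 = 0.4644
  cell (s,b): −0.30·log₂0.30 = 0.5211
  cell (s,c): −0.07·log₂0.07 = 0.2686
Sum = 2.409 bits.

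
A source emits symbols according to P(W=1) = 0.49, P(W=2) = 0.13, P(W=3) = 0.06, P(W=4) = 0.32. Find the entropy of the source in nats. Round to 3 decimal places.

H(W) = −Σ p·ln p.
  −(0.49)·ln(0.49) = 0.3495
  −(0.13)·ln(0.13) = 0.2652
  −(0.06)·ln(0.06) = 0.1688
  −(0.32)·ln(0.32) = 0.3646
Sum: 0.3495 + 0.2652 + 0.1688 + 0.3646 = 1.148 nats.

1.148 nats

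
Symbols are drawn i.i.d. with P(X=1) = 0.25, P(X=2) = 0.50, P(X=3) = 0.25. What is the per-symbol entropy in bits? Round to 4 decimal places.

H(X) = −Σ p·log₂ p.
  −(0.25)·log₂(0.25) = 0.50000
  −(0.50)·log₂(0.50) = 0.50000
  −(0.25)·log₂(0.25) = 0.50000
Sum: 0.50000 + 0.50000 + 0.50000 = 1.5000 bits.

1.5000 bits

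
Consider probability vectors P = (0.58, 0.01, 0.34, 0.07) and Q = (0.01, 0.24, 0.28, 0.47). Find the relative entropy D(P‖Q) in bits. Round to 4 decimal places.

D(P‖Q) = Σ p·log₂(p/q).
  0.58·log₂(0.58/0.01) = 3.39763
  0.01·log₂(0.01/0.24) = -0.04585
  0.34·log₂(0.34/0.28) = 0.09524
  0.07·log₂(0.07/0.47) = -0.19231
D(P‖Q) = 3.2547 bits.

3.2547 bits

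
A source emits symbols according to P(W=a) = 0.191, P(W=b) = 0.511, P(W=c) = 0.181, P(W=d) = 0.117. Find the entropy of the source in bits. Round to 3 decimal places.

1.760 bits

H(W) = −Σ p·log₂ p.
  −(0.191)·log₂(0.191) = 0.4562
  −(0.511)·log₂(0.511) = 0.4950
  −(0.181)·log₂(0.181) = 0.4463
  −(0.117)·log₂(0.117) = 0.3622
Sum: 0.4562 + 0.4950 + 0.4463 + 0.3622 = 1.760 bits.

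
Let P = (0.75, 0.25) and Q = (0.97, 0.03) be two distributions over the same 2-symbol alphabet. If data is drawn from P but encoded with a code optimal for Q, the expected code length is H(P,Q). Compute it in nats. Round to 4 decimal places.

H(P,Q) = −Σ p·ln q.
  −0.75·ln(0.97) = 0.02284
  −0.25·ln(0.03) = 0.87664
H(P,Q) = 0.8995 nats.

0.8995 nats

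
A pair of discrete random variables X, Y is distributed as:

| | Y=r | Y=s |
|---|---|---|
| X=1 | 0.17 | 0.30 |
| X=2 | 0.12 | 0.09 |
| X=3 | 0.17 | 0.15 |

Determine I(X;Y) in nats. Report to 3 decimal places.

Marginals: p(X) = (0.4700, 0.2100, 0.3200), p(Y) = (0.4600, 0.5400).
I(X;Y) = Σ p(x,y)·ln[p(x,y)/(p(x)p(y))].
  (1,r): 0.17·ln(0.7863) = -0.0409
  (1,s): 0.30·ln(1.1820) = 0.0502
  (2,r): 0.12·ln(1.2422) = 0.0260
  (2,s): 0.09·ln(0.7937) = -0.0208
  (3,r): 0.17·ln(1.1549) = 0.0245
  (3,s): 0.15·ln(0.8681) = -0.0212
Sum = 0.018 nats.

0.018 nats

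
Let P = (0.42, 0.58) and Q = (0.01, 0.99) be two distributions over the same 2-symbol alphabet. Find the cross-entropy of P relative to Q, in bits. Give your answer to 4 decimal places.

2.7988 bits

H(P,Q) = −Σ p·log₂ q.
  −0.42·log₂(0.01) = 2.79042
  −0.58·log₂(0.99) = 0.00841
H(P,Q) = 2.7988 bits.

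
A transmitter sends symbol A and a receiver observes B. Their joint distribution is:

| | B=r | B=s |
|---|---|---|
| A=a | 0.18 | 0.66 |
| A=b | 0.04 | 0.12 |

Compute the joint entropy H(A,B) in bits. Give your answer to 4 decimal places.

H(A,B) = −Σ p(x,y)·log₂ p(x,y) over all 4 cells.
  cell (a,r): −0.18·log₂0.18 = 0.44531
  cell (a,s): −0.66·log₂0.66 = 0.39564
  cell (b,r): −0.04·log₂0.04 = 0.18575
  cell (b,s): −0.12·log₂0.12 = 0.36707
Sum = 1.3938 bits.

1.3938 bits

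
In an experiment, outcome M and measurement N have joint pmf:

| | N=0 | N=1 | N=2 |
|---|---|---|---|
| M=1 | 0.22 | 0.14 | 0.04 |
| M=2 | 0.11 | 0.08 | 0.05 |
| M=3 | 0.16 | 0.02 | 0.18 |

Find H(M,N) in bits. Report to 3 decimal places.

2.903 bits

H(M,N) = −Σ p(x,y)·log₂ p(x,y) over all 9 cells.
  cell (1,0): −0.22·log₂0.22 = 0.4806
  cell (1,1): −0.14·log₂0.14 = 0.3971
  cell (1,2): −0.04·log₂0.04 = 0.1858
  cell (2,0): −0.11·log₂0.11 = 0.3503
  cell (2,1): −0.08·log₂0.08 = 0.2915
  cell (2,2): −0.05·log₂0.05 = 0.2161
  cell (3,0): −0.16·log₂0.16 = 0.4230
  cell (3,1): −0.02·log₂0.02 = 0.1129
  cell (3,2): −0.18·log₂0.18 = 0.4453
Sum = 2.903 bits.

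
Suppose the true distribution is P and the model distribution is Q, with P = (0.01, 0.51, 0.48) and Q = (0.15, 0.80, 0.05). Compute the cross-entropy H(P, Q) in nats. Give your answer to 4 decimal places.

1.5707 nats

H(P,Q) = −Σ p·ln q.
  −0.01·ln(0.15) = 0.01897
  −0.51·ln(0.80) = 0.11380
  −0.48·ln(0.05) = 1.43795
H(P,Q) = 1.5707 nats.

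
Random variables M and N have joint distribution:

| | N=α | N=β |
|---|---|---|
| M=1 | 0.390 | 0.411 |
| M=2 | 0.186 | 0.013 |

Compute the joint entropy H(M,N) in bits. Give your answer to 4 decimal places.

1.5898 bits

H(M,N) = −Σ p(x,y)·log₂ p(x,y) over all 4 cells.
  cell (1,α): −0.390·log₂0.390 = 0.52980
  cell (1,β): −0.411·log₂0.411 = 0.52723
  cell (2,α): −0.186·log₂0.186 = 0.45135
  cell (2,β): −0.013·log₂0.013 = 0.08145
Sum = 1.5898 bits.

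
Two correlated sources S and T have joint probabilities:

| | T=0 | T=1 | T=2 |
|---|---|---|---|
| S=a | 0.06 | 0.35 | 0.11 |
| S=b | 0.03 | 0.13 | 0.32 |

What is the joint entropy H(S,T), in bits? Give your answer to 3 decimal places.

H(S,T) = −Σ p(x,y)·log₂ p(x,y) over all 6 cells.
  cell (a,0): −0.06·log₂0.06 = 0.2435
  cell (a,1): −0.35·log₂0.35 = 0.5301
  cell (a,2): −0.11·log₂0.11 = 0.3503
  cell (b,0): −0.03·log₂0.03 = 0.1518
  cell (b,1): −0.13·log₂0.13 = 0.3826
  cell (b,2): −0.32·log₂0.32 = 0.5260
Sum = 2.184 bits.

2.184 bits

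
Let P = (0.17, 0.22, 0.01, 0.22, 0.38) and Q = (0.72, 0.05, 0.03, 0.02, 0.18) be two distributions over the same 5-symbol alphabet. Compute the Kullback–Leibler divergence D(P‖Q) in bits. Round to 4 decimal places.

1.2711 bits

D(P‖Q) = Σ p·log₂(p/q).
  0.17·log₂(0.17/0.72) = -0.35402
  0.22·log₂(0.22/0.05) = 0.47025
  0.01·log₂(0.01/0.03) = -0.01585
  0.22·log₂(0.22/0.02) = 0.76107
  0.38·log₂(0.38/0.18) = 0.40964
D(P‖Q) = 1.2711 bits.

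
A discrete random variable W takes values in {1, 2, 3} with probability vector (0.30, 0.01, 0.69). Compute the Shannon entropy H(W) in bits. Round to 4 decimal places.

0.9569 bits

H(W) = −Σ p·log₂ p.
  −(0.30)·log₂(0.30) = 0.52109
  −(0.01)·log₂(0.01) = 0.06644
  −(0.69)·log₂(0.69) = 0.36938
Sum: 0.52109 + 0.06644 + 0.36938 = 0.9569 bits.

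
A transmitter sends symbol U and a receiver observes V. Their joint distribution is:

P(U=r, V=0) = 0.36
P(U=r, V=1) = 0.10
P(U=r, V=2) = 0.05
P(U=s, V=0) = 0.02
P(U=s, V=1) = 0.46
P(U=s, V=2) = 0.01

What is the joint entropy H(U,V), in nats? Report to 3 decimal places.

1.229 nats

H(U,V) = −Σ p(x,y)·ln p(x,y) over all 6 cells.
  cell (r,0): −0.36·ln0.36 = 0.3678
  cell (r,1): −0.10·ln0.10 = 0.2303
  cell (r,2): −0.05·ln0.05 = 0.1498
  cell (s,0): −0.02·ln0.02 = 0.0782
  cell (s,1): −0.46·ln0.46 = 0.3572
  cell (s,2): −0.01·ln0.01 = 0.0461
Sum = 1.229 nats.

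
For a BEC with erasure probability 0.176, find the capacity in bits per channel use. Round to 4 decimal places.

Binary erasure channel: capacity C = 1 − ε.
C = 1 − 0.176 = 0.8240 bits per channel use.

0.8240 bits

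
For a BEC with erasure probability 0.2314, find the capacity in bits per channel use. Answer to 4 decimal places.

0.7686 bits

Binary erasure channel: capacity C = 1 − ε.
C = 1 − 0.2314 = 0.7686 bits per channel use.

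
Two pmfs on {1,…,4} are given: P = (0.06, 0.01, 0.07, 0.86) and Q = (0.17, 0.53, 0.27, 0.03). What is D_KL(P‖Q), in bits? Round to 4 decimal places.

3.8798 bits

D(P‖Q) = Σ p·log₂(p/q).
  0.06·log₂(0.06/0.17) = -0.09015
  0.01·log₂(0.01/0.53) = -0.05728
  0.07·log₂(0.07/0.27) = -0.13633
  0.86·log₂(0.86/0.03) = 4.16352
D(P‖Q) = 3.8798 bits.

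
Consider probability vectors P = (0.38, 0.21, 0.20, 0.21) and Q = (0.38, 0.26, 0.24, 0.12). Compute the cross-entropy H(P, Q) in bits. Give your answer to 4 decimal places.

1.9927 bits

H(P,Q) = −Σ p·log₂ q.
  −0.38·log₂(0.38) = 0.53045
  −0.21·log₂(0.26) = 0.40812
  −0.20·log₂(0.24) = 0.41178
  −0.21·log₂(0.12) = 0.64237
H(P,Q) = 1.9927 bits.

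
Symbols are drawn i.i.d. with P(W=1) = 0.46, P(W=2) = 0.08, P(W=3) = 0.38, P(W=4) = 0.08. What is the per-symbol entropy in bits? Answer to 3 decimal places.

1.629 bits

H(W) = −Σ p·log₂ p.
  −(0.46)·log₂(0.46) = 0.5153
  −(0.08)·log₂(0.08) = 0.2915
  −(0.38)·log₂(0.38) = 0.5305
  −(0.08)·log₂(0.08) = 0.2915
Sum: 0.5153 + 0.2915 + 0.5305 + 0.2915 = 1.629 bits.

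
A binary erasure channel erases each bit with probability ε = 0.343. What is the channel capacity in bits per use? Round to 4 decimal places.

0.6570 bits

Binary erasure channel: capacity C = 1 − ε.
C = 1 − 0.343 = 0.6570 bits per channel use.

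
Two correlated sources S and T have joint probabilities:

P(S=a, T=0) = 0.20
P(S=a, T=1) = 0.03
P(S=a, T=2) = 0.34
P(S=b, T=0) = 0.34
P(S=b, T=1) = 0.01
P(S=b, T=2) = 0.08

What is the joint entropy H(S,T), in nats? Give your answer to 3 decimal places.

H(S,T) = −Σ p(x,y)·ln p(x,y) over all 6 cells.
  cell (a,0): −0.20·ln0.20 = 0.3219
  cell (a,1): −0.03·ln0.03 = 0.1052
  cell (a,2): −0.34·ln0.34 = 0.3668
  cell (b,0): −0.34·ln0.34 = 0.3668
  cell (b,1): −0.01·ln0.01 = 0.0461
  cell (b,2): −0.08·ln0.08 = 0.2021
Sum = 1.409 nats.

1.409 nats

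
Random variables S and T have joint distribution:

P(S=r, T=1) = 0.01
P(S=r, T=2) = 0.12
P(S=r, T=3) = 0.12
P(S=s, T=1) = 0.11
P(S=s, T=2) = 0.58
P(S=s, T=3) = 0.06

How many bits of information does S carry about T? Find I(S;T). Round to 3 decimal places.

0.134 bits

Marginals: p(S) = (0.2500, 0.7500), p(T) = (0.1200, 0.7000, 0.1800).
I(S;T) = H(S) + H(T) − H(S,T).
H(S) = 0.8113, H(T) = 1.1726, H(S,T) = 1.8502.
I(S;T) = 0.8113 + 1.1726 − 1.8502 = 0.134 bits.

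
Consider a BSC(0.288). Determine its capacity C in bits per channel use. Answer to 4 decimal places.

Binary symmetric channel: C = 1 − h₂(ε) where h₂ is the binary entropy function.
h₂(0.288) = −0.288·log₂0.288 − 0.712·log₂0.712 = 0.8661.
C = 1 − 0.8661 = 0.1339 bits per channel use.

0.1339 bits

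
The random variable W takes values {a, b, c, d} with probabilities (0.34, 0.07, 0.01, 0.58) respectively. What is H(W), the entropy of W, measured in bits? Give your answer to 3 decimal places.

1.320 bits

H(W) = −Σ p·log₂ p.
  −(0.34)·log₂(0.34) = 0.5292
  −(0.07)·log₂(0.07) = 0.2686
  −(0.01)·log₂(0.01) = 0.0664
  −(0.58)·log₂(0.58) = 0.4558
Sum: 0.5292 + 0.2686 + 0.0664 + 0.4558 = 1.320 bits.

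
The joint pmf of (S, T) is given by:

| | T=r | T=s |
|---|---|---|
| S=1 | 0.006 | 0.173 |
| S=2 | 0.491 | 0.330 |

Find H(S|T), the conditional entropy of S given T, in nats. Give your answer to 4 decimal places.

Marginals: p(S) = (0.1790, 0.8210), p(T) = (0.4970, 0.5030).
H(S|T) = Σ p(T) · H(S|T=·).
  T=r: p=0.4970, H(S|T=r) = 0.0653
  T=s: p=0.5030, H(S|T=s) = 0.6436
Weighted sum = 0.3562 nats.

0.3562 nats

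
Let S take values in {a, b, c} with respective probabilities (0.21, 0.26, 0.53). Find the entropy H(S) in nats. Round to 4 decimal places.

H(S) = −Σ p·ln p.
  −(0.21)·ln(0.21) = 0.32774
  −(0.26)·ln(0.26) = 0.35024
  −(0.53)·ln(0.53) = 0.33649
Sum: 0.32774 + 0.35024 + 0.33649 = 1.0145 nats.

1.0145 nats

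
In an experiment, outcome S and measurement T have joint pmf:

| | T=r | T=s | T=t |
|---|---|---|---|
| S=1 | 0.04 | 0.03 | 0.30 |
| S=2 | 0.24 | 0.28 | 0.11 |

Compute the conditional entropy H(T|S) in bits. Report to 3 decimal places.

Chain rule: H(T|S) = H(S,T) − H(S).
Marginals: p(S) = (0.3700, 0.6300), p(T) = (0.2800, 0.3100, 0.4100).
H(S,T) = 2.2173 bits; H(S) = 0.9507 bits.
H(T|S) = 2.2173 − 0.9507 = 1.267 bits.

1.267 bits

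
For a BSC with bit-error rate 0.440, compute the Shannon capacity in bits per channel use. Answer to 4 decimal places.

Binary symmetric channel: C = 1 − h₂(ε) where h₂ is the binary entropy function.
h₂(0.440) = −0.440·log₂0.440 − 0.560·log₂0.560 = 0.9896.
C = 1 − 0.9896 = 0.0104 bits per channel use.

0.0104 bits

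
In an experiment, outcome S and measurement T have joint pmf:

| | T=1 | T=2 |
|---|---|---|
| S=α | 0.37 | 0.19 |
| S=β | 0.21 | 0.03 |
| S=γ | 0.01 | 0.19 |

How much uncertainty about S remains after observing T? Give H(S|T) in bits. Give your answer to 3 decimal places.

Marginals: p(S) = (0.5600, 0.2400, 0.2000), p(T) = (0.5900, 0.4100).
H(S|T) = Σ p(T) · H(S|T=·).
  T=1: p=0.5900, H(S|T=1) = 1.0523
  T=2: p=0.4100, H(S|T=2) = 1.3045
Weighted sum = 1.156 bits.

1.156 bits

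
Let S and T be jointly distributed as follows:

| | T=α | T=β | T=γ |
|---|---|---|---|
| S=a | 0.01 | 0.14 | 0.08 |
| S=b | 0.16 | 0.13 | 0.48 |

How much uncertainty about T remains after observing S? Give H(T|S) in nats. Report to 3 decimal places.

0.895 nats

Chain rule: H(T|S) = H(S,T) − H(S).
Marginals: p(S) = (0.2300, 0.7700), p(T) = (0.1700, 0.2700, 0.5600).
H(S,T) = 1.4341 nats; H(S) = 0.5393 nats.
H(T|S) = 1.4341 − 0.5393 = 0.895 nats.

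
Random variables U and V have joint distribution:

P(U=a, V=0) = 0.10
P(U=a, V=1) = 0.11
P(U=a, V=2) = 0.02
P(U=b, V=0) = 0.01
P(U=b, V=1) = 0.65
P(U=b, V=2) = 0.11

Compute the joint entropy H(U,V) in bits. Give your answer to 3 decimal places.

1.616 bits

H(U,V) = −Σ p(x,y)·log₂ p(x,y) over all 6 cells.
  cell (a,0): −0.10·log₂0.10 = 0.3322
  cell (a,1): −0.11·log₂0.11 = 0.3503
  cell (a,2): −0.02·log₂0.02 = 0.1129
  cell (b,0): −0.01·log₂0.01 = 0.0664
  cell (b,1): −0.65·log₂0.65 = 0.4040
  cell (b,2): −0.11·log₂0.11 = 0.3503
Sum = 1.616 bits.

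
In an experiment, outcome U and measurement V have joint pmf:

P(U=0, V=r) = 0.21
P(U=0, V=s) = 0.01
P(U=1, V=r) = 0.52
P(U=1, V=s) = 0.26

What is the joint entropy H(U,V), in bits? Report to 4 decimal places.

1.5351 bits

H(U,V) = −Σ p(x,y)·log₂ p(x,y) over all 4 cells.
  cell (0,r): −0.21·log₂0.21 = 0.47282
  cell (0,s): −0.01·log₂0.01 = 0.06644
  cell (1,r): −0.52·log₂0.52 = 0.49058
  cell (1,s): −0.26·log₂0.26 = 0.50529
Sum = 1.5351 bits.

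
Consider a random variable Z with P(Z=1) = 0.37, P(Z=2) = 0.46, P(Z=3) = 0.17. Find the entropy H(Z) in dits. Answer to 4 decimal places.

0.4457 dits

H(Z) = −Σ p·log₁₀ p.
  −(0.37)·log₁₀(0.37) = 0.15977
  −(0.46)·log₁₀(0.46) = 0.15513
  −(0.17)·log₁₀(0.17) = 0.13082
Sum: 0.15977 + 0.15513 + 0.13082 = 0.4457 dits.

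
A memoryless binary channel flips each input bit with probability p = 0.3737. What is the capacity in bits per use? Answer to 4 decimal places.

0.0465 bits

Binary symmetric channel: C = 1 − h₂(ε) where h₂ is the binary entropy function.
h₂(0.3737) = −0.3737·log₂0.3737 − 0.6263·log₂0.6263 = 0.9535.
C = 1 − 0.9535 = 0.0465 bits per channel use.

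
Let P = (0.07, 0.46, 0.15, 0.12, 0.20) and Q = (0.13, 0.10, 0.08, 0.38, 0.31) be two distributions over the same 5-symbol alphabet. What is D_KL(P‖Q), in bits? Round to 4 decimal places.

D(P‖Q) = Σ p·log₂(p/q).
  0.07·log₂(0.07/0.13) = -0.06252
  0.46·log₂(0.46/0.10) = 1.01275
  0.15·log₂(0.15/0.08) = 0.13603
  0.12·log₂(0.12/0.38) = -0.19956
  0.20·log₂(0.20/0.31) = -0.12645
D(P‖Q) = 0.7603 bits.

0.7603 bits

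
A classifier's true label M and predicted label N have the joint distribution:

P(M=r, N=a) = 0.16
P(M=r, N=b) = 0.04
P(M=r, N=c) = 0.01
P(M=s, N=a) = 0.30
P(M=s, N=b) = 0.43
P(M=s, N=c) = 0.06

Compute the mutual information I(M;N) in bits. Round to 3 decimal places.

Marginals: p(M) = (0.2100, 0.7900), p(N) = (0.4600, 0.4700, 0.0700).
I(M;N) = H(M) + H(N) − H(M,N).
H(M) = 0.7415, H(N) = 1.2958, H(M,N) = 1.9634.
I(M;N) = 0.7415 + 1.2958 − 1.9634 = 0.074 bits.

0.074 bits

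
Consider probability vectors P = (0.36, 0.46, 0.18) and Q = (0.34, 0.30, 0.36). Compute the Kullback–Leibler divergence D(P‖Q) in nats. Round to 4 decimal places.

D(P‖Q) = Σ p·ln(p/q).
  0.36·ln(0.36/0.34) = 0.02058
  0.46·ln(0.46/0.30) = 0.19662
  0.18·ln(0.18/0.36) = -0.12477
D(P‖Q) = 0.0924 nats.

0.0924 nats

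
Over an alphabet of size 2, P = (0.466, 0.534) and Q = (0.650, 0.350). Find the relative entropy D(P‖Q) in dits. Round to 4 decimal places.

0.0306 dits

D(P‖Q) = Σ p·log₁₀(p/q).
  0.466·log₁₀(0.466/0.650) = -0.06735
  0.534·log₁₀(0.534/0.350) = 0.09797
D(P‖Q) = 0.0306 dits.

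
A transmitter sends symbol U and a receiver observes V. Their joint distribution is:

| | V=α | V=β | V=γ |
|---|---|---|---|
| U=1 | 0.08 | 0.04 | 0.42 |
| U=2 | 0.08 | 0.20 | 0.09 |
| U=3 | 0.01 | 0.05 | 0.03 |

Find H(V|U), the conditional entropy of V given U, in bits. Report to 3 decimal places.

Marginals: p(U) = (0.5400, 0.3700, 0.0900), p(V) = (0.1700, 0.2900, 0.5400).
H(V|U) = Σ p(U) · H(V|U=·).
  U=1: p=0.5400, H(V|U=1) = 0.9683
  U=2: p=0.3700, H(V|U=2) = 1.4536
  U=3: p=0.0900, H(V|U=3) = 1.3516
Weighted sum = 1.182 bits.

1.182 bits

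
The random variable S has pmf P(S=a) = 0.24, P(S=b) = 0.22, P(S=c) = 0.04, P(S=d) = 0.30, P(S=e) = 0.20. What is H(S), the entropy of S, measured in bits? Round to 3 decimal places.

2.146 bits

H(S) = −Σ p·log₂ p.
  −(0.24)·log₂(0.24) = 0.4941
  −(0.22)·log₂(0.22) = 0.4806
  −(0.04)·log₂(0.04) = 0.1858
  −(0.30)·log₂(0.30) = 0.5211
  −(0.20)·log₂(0.20) = 0.4644
Sum: 0.4941 + 0.4806 + 0.1858 + 0.5211 + 0.4644 = 2.146 bits.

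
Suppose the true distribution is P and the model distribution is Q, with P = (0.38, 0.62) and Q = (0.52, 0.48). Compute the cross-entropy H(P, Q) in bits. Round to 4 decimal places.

1.0150 bits

H(P,Q) = −Σ p·log₂ q.
  −0.38·log₂(0.52) = 0.35850
  −0.62·log₂(0.48) = 0.65651
H(P,Q) = 1.0150 bits.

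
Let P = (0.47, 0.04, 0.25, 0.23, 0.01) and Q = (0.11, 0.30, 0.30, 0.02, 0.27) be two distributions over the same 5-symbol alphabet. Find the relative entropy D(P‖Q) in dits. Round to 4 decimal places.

0.4713 dits

D(P‖Q) = Σ p·log₁₀(p/q).
  0.47·log₁₀(0.47/0.11) = 0.29643
  0.04·log₁₀(0.04/0.30) = -0.03500
  0.25·log₁₀(0.25/0.30) = -0.01980
  0.23·log₁₀(0.23/0.02) = 0.24396
  0.01·log₁₀(0.01/0.27) = -0.01431
D(P‖Q) = 0.4713 dits.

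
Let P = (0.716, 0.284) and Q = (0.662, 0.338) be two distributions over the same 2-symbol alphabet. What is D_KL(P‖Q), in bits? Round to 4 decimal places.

D(P‖Q) = Σ p·log₂(p/q).
  0.716·log₂(0.716/0.662) = 0.08100
  0.284·log₂(0.284/0.338) = -0.07132
D(P‖Q) = 0.0097 bits.

0.0097 bits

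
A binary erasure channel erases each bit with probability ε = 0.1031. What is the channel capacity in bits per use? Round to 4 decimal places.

0.8969 bits

Binary erasure channel: capacity C = 1 − ε.
C = 1 − 0.1031 = 0.8969 bits per channel use.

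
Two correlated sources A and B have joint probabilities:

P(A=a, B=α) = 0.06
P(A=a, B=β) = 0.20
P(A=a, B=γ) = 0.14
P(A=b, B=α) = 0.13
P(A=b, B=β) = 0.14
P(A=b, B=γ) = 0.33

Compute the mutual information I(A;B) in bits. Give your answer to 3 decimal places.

0.055 bits

Marginals: p(A) = (0.4000, 0.6000), p(B) = (0.1900, 0.3400, 0.4700).
I(A;B) = Σ p(x,y)·log₂[p(x,y)/(p(x)p(y))].
  (a,α): 0.06·log₂(0.7895) = -0.0205
  (a,β): 0.20·log₂(1.4706) = 0.1113
  (a,γ): 0.14·log₂(0.7447) = -0.0595
  (b,α): 0.13·log₂(1.1404) = 0.0246
  (b,β): 0.14·log₂(0.6863) = -0.0760
  (b,γ): 0.33·log₂(1.1702) = 0.0748
Sum = 0.055 bits.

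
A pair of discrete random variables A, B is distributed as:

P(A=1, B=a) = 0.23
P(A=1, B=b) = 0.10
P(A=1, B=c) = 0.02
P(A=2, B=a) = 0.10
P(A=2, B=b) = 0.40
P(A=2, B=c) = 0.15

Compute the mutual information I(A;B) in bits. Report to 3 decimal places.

Marginals: p(A) = (0.3500, 0.6500), p(B) = (0.3300, 0.5000, 0.1700).
I(A;B) = Σ p(x,y)·log₂[p(x,y)/(p(x)p(y))].
  (1,a): 0.23·log₂(1.9913) = 0.2286
  (1,b): 0.10·log₂(0.5714) = -0.0807
  (1,c): 0.02·log₂(0.3361) = -0.0315
  (2,a): 0.10·log₂(0.4662) = -0.1101
  (2,b): 0.40·log₂(1.2308) = 0.1198
  (2,c): 0.15·log₂(1.3575) = 0.0661
Sum = 0.192 bits.

0.192 bits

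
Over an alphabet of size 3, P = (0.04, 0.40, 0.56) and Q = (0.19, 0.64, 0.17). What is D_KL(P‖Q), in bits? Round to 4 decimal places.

D(P‖Q) = Σ p·log₂(p/q).
  0.04·log₂(0.04/0.19) = -0.08992
  0.40·log₂(0.40/0.64) = -0.27123
  0.56·log₂(0.56/0.17) = 0.96314
D(P‖Q) = 0.6020 bits.

0.6020 bits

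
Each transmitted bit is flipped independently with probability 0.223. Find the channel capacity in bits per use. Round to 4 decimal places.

Binary symmetric channel: C = 1 − h₂(ε) where h₂ is the binary entropy function.
h₂(0.223) = −0.223·log₂0.223 − 0.777·log₂0.777 = 0.7656.
C = 1 − 0.7656 = 0.2344 bits per channel use.

0.2344 bits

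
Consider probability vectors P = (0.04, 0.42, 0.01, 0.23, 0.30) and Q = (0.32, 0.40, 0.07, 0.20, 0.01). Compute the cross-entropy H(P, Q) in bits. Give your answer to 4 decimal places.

H(P,Q) = −Σ p·log₂ q.
  −0.04·log₂(0.32) = 0.06575
  −0.42·log₂(0.40) = 0.55521
  −0.01·log₂(0.07) = 0.03837
  −0.23·log₂(0.20) = 0.53404
  −0.30·log₂(0.01) = 1.99316
H(P,Q) = 3.1865 bits.

3.1865 bits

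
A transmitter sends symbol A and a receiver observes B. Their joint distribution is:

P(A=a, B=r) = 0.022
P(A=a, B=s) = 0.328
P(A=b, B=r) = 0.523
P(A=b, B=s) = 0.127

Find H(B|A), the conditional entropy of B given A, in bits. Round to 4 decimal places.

Chain rule: H(B|A) = H(A,B) − H(A).
Marginals: p(A) = (0.3500, 0.6500), p(B) = (0.5450, 0.4550).
H(A,B) = 1.5158 bits; H(A) = 0.9341 bits.
H(B|A) = 1.5158 − 0.9341 = 0.5817 bits.

0.5817 bits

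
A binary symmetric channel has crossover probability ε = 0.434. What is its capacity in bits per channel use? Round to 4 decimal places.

Binary symmetric channel: C = 1 − h₂(ε) where h₂ is the binary entropy function.
h₂(0.434) = −0.434·log₂0.434 − 0.566·log₂0.566 = 0.9874.
C = 1 − 0.9874 = 0.0126 bits per channel use.

0.0126 bits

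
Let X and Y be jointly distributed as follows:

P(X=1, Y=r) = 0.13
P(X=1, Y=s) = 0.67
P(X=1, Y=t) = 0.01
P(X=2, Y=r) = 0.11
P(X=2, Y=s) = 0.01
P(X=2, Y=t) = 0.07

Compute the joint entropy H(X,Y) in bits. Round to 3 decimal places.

H(X,Y) = −Σ p(x,y)·log₂ p(x,y) over all 6 cells.
  cell (1,r): −0.13·log₂0.13 = 0.3826
  cell (1,s): −0.67·log₂0.67 = 0.3871
  cell (1,t): −0.01·log₂0.01 = 0.0664
  cell (2,r): −0.11·log₂0.11 = 0.3503
  cell (2,s): −0.01·log₂0.01 = 0.0664
  cell (2,t): −0.07·log₂0.07 = 0.2686
Sum = 1.521 bits.

1.521 bits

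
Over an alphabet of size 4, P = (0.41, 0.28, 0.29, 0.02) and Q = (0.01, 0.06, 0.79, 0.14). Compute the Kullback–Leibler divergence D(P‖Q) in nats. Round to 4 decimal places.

D(P‖Q) = Σ p·ln(p/q).
  0.41·ln(0.41/0.01) = 1.52256
  0.28·ln(0.28/0.06) = 0.43132
  0.29·ln(0.29/0.79) = -0.29062
  0.02·ln(0.02/0.14) = -0.03892
D(P‖Q) = 1.6243 nats.

1.6243 nats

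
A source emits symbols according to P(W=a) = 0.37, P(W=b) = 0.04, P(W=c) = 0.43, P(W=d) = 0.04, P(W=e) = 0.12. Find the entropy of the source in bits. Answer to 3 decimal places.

H(W) = −Σ p·log₂ p.
  −(0.37)·log₂(0.37) = 0.5307
  −(0.04)·log₂(0.04) = 0.1858
  −(0.43)·log₂(0.43) = 0.5236
  −(0.04)·log₂(0.04) = 0.1858
  −(0.12)·log₂(0.12) = 0.3671
Sum: 0.5307 + 0.1858 + 0.5236 + 0.1858 + 0.3671 = 1.793 bits.

1.793 bits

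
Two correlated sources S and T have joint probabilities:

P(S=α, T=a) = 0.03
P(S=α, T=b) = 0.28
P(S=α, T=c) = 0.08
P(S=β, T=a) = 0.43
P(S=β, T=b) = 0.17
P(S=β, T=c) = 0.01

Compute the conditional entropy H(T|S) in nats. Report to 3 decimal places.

Marginals: p(S) = (0.3900, 0.6100), p(T) = (0.4600, 0.4500, 0.0900).
H(T|S) = Σ p(S) · H(T|S=·).
  S=α: p=0.3900, H(T|S=α) = 0.7601
  S=β: p=0.6100, H(T|S=β) = 0.6700
Weighted sum = 0.705 nats.

0.705 nats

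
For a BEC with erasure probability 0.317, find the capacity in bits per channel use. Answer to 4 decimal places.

Binary erasure channel: capacity C = 1 − ε.
C = 1 − 0.317 = 0.6830 bits per channel use.

0.6830 bits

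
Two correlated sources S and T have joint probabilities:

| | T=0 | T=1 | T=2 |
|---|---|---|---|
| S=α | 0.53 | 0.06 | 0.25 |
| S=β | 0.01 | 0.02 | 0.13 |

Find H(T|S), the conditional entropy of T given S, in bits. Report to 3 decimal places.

1.157 bits

Chain rule: H(T|S) = H(S,T) − H(S).
Marginals: p(S) = (0.8400, 0.1600), p(T) = (0.5400, 0.0800, 0.3800).
H(S,T) = 1.7909 bits; H(S) = 0.6343 bits.
H(T|S) = 1.7909 − 0.6343 = 1.157 bits.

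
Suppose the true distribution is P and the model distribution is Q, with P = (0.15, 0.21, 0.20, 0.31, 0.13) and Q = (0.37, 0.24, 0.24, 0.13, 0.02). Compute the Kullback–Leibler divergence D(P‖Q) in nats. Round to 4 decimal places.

0.3128 nats

D(P‖Q) = Σ p·ln(p/q).
  0.15·ln(0.15/0.37) = -0.13543
  0.21·ln(0.21/0.24) = -0.02804
  0.20·ln(0.20/0.24) = -0.03646
  0.31·ln(0.31/0.13) = 0.26940
  0.13·ln(0.13/0.02) = 0.24333
D(P‖Q) = 0.3128 nats.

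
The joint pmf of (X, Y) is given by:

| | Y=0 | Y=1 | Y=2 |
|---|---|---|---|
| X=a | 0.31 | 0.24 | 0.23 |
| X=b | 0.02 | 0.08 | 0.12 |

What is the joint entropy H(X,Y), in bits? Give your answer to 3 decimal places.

2.277 bits

H(X,Y) = −Σ p(x,y)·log₂ p(x,y) over all 6 cells.
  cell (a,0): −0.31·log₂0.31 = 0.5238
  cell (a,1): −0.24·log₂0.24 = 0.4941
  cell (a,2): −0.23·log₂0.23 = 0.4877
  cell (b,0): −0.02·log₂0.02 = 0.1129
  cell (b,1): −0.08·log₂0.08 = 0.2915
  cell (b,2): −0.12·log₂0.12 = 0.3671
Sum = 2.277 bits.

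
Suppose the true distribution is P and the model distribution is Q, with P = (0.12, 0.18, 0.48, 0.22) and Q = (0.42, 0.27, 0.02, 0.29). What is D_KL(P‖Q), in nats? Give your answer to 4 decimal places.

D(P‖Q) = Σ p·ln(p/q).
  0.12·ln(0.12/0.42) = -0.15033
  0.18·ln(0.18/0.27) = -0.07298
  0.48·ln(0.48/0.02) = 1.52547
  0.22·ln(0.22/0.29) = -0.06078
D(P‖Q) = 1.2414 nats.

1.2414 nats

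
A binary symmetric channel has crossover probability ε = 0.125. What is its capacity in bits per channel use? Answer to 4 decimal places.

0.4564 bits

Binary symmetric channel: C = 1 − h₂(ε) where h₂ is the binary entropy function.
h₂(0.125) = −0.125·log₂0.125 − 0.875·log₂0.875 = 0.5436.
C = 1 − 0.5436 = 0.4564 bits per channel use.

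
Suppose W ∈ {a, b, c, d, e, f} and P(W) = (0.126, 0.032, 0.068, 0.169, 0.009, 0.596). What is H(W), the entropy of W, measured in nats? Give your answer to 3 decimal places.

1.205 nats

H(W) = −Σ p·ln p.
  −(0.126)·ln(0.126) = 0.2610
  −(0.032)·ln(0.032) = 0.1101
  −(0.068)·ln(0.068) = 0.1828
  −(0.169)·ln(0.169) = 0.3005
  −(0.009)·ln(0.009) = 0.0424
  −(0.596)·ln(0.596) = 0.3084
Sum: 0.2610 + 0.1101 + 0.1828 + 0.3005 + 0.0424 + 0.3084 = 1.205 nats.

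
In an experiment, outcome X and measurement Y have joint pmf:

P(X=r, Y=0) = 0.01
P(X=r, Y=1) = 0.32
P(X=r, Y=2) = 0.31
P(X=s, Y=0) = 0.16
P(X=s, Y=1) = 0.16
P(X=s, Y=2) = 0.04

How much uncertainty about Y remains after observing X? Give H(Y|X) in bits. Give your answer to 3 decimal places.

1.205 bits

Chain rule: H(Y|X) = H(X,Y) − H(X).
Marginals: p(X) = (0.6400, 0.3600), p(Y) = (0.1700, 0.4800, 0.3500).
H(X,Y) = 2.1481 bits; H(X) = 0.9427 bits.
H(Y|X) = 2.1481 − 0.9427 = 1.205 bits.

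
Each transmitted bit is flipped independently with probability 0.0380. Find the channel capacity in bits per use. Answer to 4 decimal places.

Binary symmetric channel: C = 1 − h₂(ε) where h₂ is the binary entropy function.
h₂(0.0380) = −0.0380·log₂0.0380 − 0.9620·log₂0.9620 = 0.2330.
C = 1 − 0.2330 = 0.7670 bits per channel use.

0.7670 bits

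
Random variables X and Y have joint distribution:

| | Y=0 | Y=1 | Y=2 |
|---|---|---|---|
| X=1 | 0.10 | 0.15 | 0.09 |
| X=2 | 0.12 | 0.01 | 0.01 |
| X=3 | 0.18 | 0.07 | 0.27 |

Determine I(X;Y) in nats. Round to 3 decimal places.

Marginals: p(X) = (0.3400, 0.1400, 0.5200), p(Y) = (0.4000, 0.2300, 0.3700).
I(X;Y) = Σ p(x,y)·ln[p(x,y)/(p(x)p(y))].
  (1,0): 0.10·ln(0.7353) = -0.0307
  (1,1): 0.15·ln(1.9182) = 0.0977
  (1,2): 0.09·ln(0.7154) = -0.0301
  (2,0): 0.12·ln(2.1429) = 0.0915
  (2,1): 0.01·ln(0.3106) = -0.0117
  (2,2): 0.01·ln(0.1931) = -0.0164
  (3,0): 0.18·ln(0.8654) = -0.0260
  (3,1): 0.07·ln(0.5853) = -0.0375
  (3,2): 0.27·ln(1.4033) = 0.0915
Sum = 0.128 nats.

0.128 nats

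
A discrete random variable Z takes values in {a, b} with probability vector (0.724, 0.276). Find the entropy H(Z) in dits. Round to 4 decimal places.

H(Z) = −Σ p·log₁₀ p.
  −(0.724)·log₁₀(0.724) = 0.10155
  −(0.276)·log₁₀(0.276) = 0.15431
Sum: 0.10155 + 0.15431 = 0.2559 dits.

0.2559 dits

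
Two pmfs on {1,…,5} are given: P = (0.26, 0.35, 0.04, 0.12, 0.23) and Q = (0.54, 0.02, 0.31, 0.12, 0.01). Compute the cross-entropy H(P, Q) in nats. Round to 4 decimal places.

2.8899 nats

H(P,Q) = −Σ p·ln q.
  −0.26·ln(0.54) = 0.16021
  −0.35·ln(0.02) = 1.36921
  −0.04·ln(0.31) = 0.04685
  −0.12·ln(0.12) = 0.25443
  −0.23·ln(0.01) = 1.05919
H(P,Q) = 2.8899 nats.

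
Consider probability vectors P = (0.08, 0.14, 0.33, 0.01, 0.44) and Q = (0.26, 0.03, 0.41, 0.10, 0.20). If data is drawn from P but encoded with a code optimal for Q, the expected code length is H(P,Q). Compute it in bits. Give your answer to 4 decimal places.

H(P,Q) = −Σ p·log₂ q.
  −0.08·log₂(0.26) = 0.15547
  −0.14·log₂(0.03) = 0.70825
  −0.33·log₂(0.41) = 0.42448
  −0.01·log₂(0.10) = 0.03322
  −0.44·log₂(0.20) = 1.02165
H(P,Q) = 2.3431 bits.

2.3431 bits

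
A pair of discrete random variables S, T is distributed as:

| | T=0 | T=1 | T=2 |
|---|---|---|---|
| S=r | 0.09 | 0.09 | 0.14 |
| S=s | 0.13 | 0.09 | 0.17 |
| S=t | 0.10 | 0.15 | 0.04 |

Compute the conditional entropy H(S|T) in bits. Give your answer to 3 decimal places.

Chain rule: H(S|T) = H(S,T) − H(T).
Marginals: p(S) = (0.3200, 0.3900, 0.2900), p(T) = (0.3200, 0.3300, 0.3500).
H(S,T) = 3.0808 bits; H(T) = 1.5840 bits.
H(S|T) = 3.0808 − 1.5840 = 1.497 bits.

1.497 bits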